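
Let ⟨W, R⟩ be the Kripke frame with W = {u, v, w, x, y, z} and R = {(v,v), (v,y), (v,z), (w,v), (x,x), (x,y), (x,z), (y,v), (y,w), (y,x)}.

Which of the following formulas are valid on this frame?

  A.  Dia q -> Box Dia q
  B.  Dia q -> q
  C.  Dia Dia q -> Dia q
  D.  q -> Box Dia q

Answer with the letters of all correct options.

R is not symmetric: v R z but not z R v.
R is not transitive: v R y and y R w but not v R w.
R is not euclidean: v R y and v R z but not y R z.
R is not a subset of the identity: v R y with v ≠ y.
(A) Dia q -> Box Dia q is axiom 5, which corresponds to the euclidean property. R is not euclidean — not valid.
(B) Dia q -> q is the converse of T; it holds exactly when R ⊆ identity. Here R ⊄ identity — not valid.
(C) Dia Dia q -> Dia q (the dual of axiom 4) characterises the transitive frames. R is not transitive — not valid.
(D) q -> Box Dia q (axiom B) characterises the symmetric frames. R is not symmetric — not valid.

none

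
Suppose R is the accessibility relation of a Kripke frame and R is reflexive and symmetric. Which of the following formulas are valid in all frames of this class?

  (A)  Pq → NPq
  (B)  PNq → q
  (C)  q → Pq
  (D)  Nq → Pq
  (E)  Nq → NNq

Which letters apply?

B, C, D

Reflexive relations are serial.
(A) Pq → NPq is axiom 5; it is valid on a frame exactly when R is euclidean. Such an R need not be euclidean, so not valid.
(B) PNq → q (the dual of axiom B) characterises the symmetric frames. Every such R is symmetric — valid.
(C) q → Pq is the dual of axiom T, which corresponds to reflexivity. Every such R is reflexive — valid.
(D) axiom D: valid iff R is serial. Every such R is serial — valid.
(E) Nq → NNq is axiom 4; it is valid on a frame exactly when R is transitive. Such an R need not be transitive, so not valid.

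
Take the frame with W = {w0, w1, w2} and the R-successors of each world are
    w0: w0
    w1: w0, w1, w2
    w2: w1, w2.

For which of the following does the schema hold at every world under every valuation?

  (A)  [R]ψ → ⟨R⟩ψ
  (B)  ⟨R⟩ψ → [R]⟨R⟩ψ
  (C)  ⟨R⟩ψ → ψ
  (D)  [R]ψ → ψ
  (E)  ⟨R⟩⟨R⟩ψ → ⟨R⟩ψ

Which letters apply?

R is reflexive: each world relates to itself.
R is not transitive: w2 R w1 and w1 R w0 but not w2 R w0.
R is not euclidean: w1 R w0 and w1 R w1 but not w0 R w1.
R is serial: every world has an R-successor.
R is not a subset of the identity: w1 R w0 with w1 ≠ w0.
(A) [R]ψ → ⟨R⟩ψ is axiom D, which corresponds to seriality. R is serial — valid.
(B) ⟨R⟩ψ → [R]⟨R⟩ψ is axiom 5; it is valid on a frame exactly when R is euclidean. R is not euclidean, so not valid.
(C) ⟨R⟩ψ → ψ is the converse of T; it holds exactly when R ⊆ identity. Here R ⊄ identity — not valid.
(D) axiom T: valid iff R is reflexive. R is reflexive — valid.
(E) ⟨R⟩⟨R⟩ψ → ⟨R⟩ψ is the dual of axiom 4; it is valid on a frame exactly when R is transitive. R is not transitive, so not valid.

A, D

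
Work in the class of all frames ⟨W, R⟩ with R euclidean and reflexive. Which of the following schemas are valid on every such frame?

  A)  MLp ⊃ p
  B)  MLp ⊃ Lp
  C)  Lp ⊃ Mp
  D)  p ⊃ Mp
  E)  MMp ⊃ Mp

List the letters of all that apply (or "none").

A, B, C, D, E

A reflexive euclidean relation is also symmetric (from wRw and wRv the euclidean condition gives vRw) and hence transitive; it is an equivalence relation.
(A) MLp ⊃ p (the dual of axiom B) characterises the symmetric frames. Every such R is symmetric — valid.
(B) MLp ⊃ Lp (the dual of axiom 5) characterises the euclidean frames. Every such R is euclidean — valid.
(C) Lp ⊃ Mp is axiom D; it is valid on a frame exactly when R is serial. Every such R is serial, so valid.
(D) p ⊃ Mp is the dual of axiom T; it is valid on a frame exactly when R is reflexive. Every such R is reflexive, so valid.
(E) MMp ⊃ Mp is the dual of axiom 4; it is valid on a frame exactly when R is transitive. Every such R is transitive, so valid.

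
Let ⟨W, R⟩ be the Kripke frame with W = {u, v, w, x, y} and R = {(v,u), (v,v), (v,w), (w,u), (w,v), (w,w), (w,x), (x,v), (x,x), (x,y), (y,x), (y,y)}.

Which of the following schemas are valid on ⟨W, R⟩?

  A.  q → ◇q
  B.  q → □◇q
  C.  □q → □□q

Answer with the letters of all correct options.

R is not reflexive: not u R u.
R is not symmetric: v R u but not u R v.
R is not transitive: v R w and w R x but not v R x.
(A) q → ◇q is the dual of axiom T, which corresponds to reflexivity. R is not reflexive — not valid.
(B) q → □◇q is axiom B, which corresponds to symmetry. R is not symmetric — not valid.
(C) □q → □□q (axiom 4) characterises the transitive frames. R is not transitive — not valid.

none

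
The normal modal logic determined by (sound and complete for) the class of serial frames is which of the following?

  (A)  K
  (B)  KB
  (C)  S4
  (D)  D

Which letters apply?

D

(A) K is determined by the class of arbitrary frames.
(B) KB is determined by the class of symmetric frames.
(C) S4 is determined by the class of reflexive and transitive frames.
(D) D is determined by exactly this class.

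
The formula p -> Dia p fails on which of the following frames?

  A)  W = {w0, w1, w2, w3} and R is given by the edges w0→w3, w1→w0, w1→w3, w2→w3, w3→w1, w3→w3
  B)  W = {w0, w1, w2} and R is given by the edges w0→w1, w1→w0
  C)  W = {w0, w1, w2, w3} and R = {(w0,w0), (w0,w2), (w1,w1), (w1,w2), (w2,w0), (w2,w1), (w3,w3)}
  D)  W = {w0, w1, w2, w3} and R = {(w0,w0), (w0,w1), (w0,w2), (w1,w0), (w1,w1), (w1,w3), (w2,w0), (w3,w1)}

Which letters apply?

A, B, C, D

The schema p -> Dia p is the dual of axiom T; it is valid on a frame iff R is reflexive.
(A) R is not reflexive (not w0 R w0), so the schema fails here.
(B) R is not reflexive (not w0 R w0), so the schema fails here.
(C) R is not reflexive (not w2 R w2), so the schema fails here.
(D) R is not reflexive (not w2 R w2), so the schema fails here.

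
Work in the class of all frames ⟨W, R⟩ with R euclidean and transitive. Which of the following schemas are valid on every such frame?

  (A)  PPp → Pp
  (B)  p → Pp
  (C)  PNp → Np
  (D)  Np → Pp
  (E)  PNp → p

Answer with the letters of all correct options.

A, C

(A) PPp → Pp is the dual of axiom 4; it is valid on a frame exactly when R is transitive. Every such R is transitive, so valid.
(B) p → Pp is the dual of axiom T, which corresponds to reflexivity. Such an R need not be reflexive — not valid.
(C) PNp → Np is the dual of axiom 5, which corresponds to the euclidean property. Every such R is euclidean — valid.
(D) Np → Pp is axiom D; it is valid on a frame exactly when R is serial. Such an R need not be serial, so not valid.
(E) PNp → p is the dual of axiom B; it is valid on a frame exactly when R is symmetric. Such an R need not be symmetric, so not valid.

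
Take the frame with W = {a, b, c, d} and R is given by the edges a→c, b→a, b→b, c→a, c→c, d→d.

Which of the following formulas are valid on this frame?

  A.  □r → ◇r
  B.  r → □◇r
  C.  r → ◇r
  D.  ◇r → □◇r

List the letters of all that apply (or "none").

R is not reflexive: not a R a.
R is not symmetric: b R a but not a R b.
R is not euclidean: b R a and b R b but not a R b.
R is serial: every world has an R-successor.
(A) axiom D: valid iff R is serial. R is serial — valid.
(B) axiom B: valid iff R is symmetric. R is not symmetric — not valid.
(C) r → ◇r (the dual of axiom T) characterises the reflexive frames. R is not reflexive — not valid.
(D) ◇r → □◇r is axiom 5, which corresponds to the euclidean property. R is not euclidean — not valid.

A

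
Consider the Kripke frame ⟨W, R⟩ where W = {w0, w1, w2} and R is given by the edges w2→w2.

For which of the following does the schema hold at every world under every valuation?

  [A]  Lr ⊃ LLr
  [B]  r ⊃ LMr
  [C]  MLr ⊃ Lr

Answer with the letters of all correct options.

A, B, C

R is symmetric: every R-edge is matched by its reverse.
R is transitive: R is closed under composition.
R is euclidean: any two R-successors of the same world are R-related.
(A) axiom 4: valid iff R is transitive. R is transitive — valid.
(B) r ⊃ LMr is axiom B, which corresponds to symmetry. R is symmetric — valid.
(C) MLr ⊃ Lr is the dual of axiom 5; it is valid on a frame exactly when R is euclidean. R is euclidean, so valid.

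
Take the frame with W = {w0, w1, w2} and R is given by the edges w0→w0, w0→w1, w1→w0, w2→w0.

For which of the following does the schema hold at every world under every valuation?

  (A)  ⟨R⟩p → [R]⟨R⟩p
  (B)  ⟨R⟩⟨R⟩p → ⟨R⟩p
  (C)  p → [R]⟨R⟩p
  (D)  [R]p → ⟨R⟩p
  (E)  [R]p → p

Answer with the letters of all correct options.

D

R is not reflexive: not w1 R w1.
R is not symmetric: w2 R w0 but not w0 R w2.
R is not transitive: w1 R w0 and w0 R w1 but not w1 R w1.
R is not euclidean: w0 R w1 and w0 R w1 but not w1 R w1.
R is serial: every world has an R-successor.
(A) ⟨R⟩p → [R]⟨R⟩p is axiom 5, which corresponds to the euclidean property. R is not euclidean — not valid.
(B) ⟨R⟩⟨R⟩p → ⟨R⟩p is the dual of axiom 4; it is valid on a frame exactly when R is transitive. R is not transitive, so not valid.
(C) p → [R]⟨R⟩p is axiom B, which corresponds to symmetry. R is not symmetric — not valid.
(D) [R]p → ⟨R⟩p (axiom D) characterises the serial frames. R is serial — valid.
(E) [R]p → p is axiom T, which corresponds to reflexivity. R is not reflexive — not valid.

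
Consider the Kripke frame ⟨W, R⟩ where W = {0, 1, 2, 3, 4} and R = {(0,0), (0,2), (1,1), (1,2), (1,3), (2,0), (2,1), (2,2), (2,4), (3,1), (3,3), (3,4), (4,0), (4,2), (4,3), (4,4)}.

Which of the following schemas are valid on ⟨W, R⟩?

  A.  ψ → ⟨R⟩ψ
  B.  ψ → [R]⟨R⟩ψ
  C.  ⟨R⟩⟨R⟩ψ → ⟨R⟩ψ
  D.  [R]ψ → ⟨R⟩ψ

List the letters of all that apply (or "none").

A, D

R is reflexive: each world relates to itself.
R is not symmetric: 4 R 0 but not 0 R 4.
R is not transitive: 0 R 2 and 2 R 1 but not 0 R 1.
R is serial: every world has an R-successor.
(A) ψ → ⟨R⟩ψ is the dual of axiom T; it is valid on a frame exactly when R is reflexive. R is reflexive, so valid.
(B) ψ → [R]⟨R⟩ψ is axiom B, which corresponds to symmetry. R is not symmetric — not valid.
(C) ⟨R⟩⟨R⟩ψ → ⟨R⟩ψ (the dual of axiom 4) characterises the transitive frames. R is not transitive — not valid.
(D) [R]ψ → ⟨R⟩ψ (axiom D) characterises the serial frames. R is serial — valid.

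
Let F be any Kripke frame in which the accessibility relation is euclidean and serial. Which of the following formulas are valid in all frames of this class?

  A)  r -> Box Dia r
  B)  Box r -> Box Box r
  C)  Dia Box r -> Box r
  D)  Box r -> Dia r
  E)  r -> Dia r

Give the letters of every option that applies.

C, D

(A) r -> Box Dia r is axiom B; it is valid on a frame exactly when R is symmetric. Such an R need not be symmetric, so not valid.
(B) Box r -> Box Box r is axiom 4; it is valid on a frame exactly when R is transitive. Such an R need not be transitive, so not valid.
(C) Dia Box r -> Box r is the dual of axiom 5, which corresponds to the euclidean property. Every such R is euclidean — valid.
(D) Box r -> Dia r (axiom D) characterises the serial frames. Every such R is serial — valid.
(E) r -> Dia r is the dual of axiom T, which corresponds to reflexivity. Such an R need not be reflexive — not valid.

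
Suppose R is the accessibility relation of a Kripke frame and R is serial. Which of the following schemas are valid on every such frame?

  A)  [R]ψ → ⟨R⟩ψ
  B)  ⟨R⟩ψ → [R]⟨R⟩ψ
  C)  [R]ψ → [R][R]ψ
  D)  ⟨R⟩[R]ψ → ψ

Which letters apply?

A

(A) axiom D: valid iff R is serial. Every such R is serial — valid.
(B) axiom 5: valid iff R is euclidean. Such an R need not be euclidean — not valid.
(C) [R]ψ → [R][R]ψ (axiom 4) characterises the transitive frames. Such an R need not be transitive — not valid.
(D) ⟨R⟩[R]ψ → ψ is the dual of axiom B; it is valid on a frame exactly when R is symmetric. Such an R need not be symmetric, so not valid.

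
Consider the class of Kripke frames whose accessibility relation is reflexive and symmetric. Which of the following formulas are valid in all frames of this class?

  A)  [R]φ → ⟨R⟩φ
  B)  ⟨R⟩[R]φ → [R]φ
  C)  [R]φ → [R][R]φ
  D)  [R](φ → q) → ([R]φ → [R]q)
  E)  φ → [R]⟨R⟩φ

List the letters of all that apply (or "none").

Reflexive relations are serial.
(A) [R]φ → ⟨R⟩φ is axiom D, which corresponds to seriality. Every such R is serial — valid.
(B) ⟨R⟩[R]φ → [R]φ is the dual of axiom 5, which corresponds to the euclidean property. Such an R need not be euclidean — not valid.
(C) [R]φ → [R][R]φ is axiom 4; it is valid on a frame exactly when R is transitive. Such an R need not be transitive, so not valid.
(D) [R](φ → q) → ([R]φ → [R]q) is the K axiom; it holds on all frames — valid.
(E) φ → [R]⟨R⟩φ is axiom B; it is valid on a frame exactly when R is symmetric. Every such R is symmetric, so valid.

A, D, E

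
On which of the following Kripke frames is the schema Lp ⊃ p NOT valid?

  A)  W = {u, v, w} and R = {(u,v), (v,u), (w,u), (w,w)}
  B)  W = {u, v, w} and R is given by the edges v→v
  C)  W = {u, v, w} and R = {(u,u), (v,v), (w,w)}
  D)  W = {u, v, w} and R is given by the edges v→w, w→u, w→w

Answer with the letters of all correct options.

A, B, D

The schema Lp ⊃ p is axiom T; it is valid on a frame iff R is reflexive.
(A) R is not reflexive (not u R u), so the schema fails here.
(B) R is not reflexive (not u R u), so the schema fails here.
(C) R is reflexive (each world relates to itself), so the schema is valid here.
(D) R is not reflexive (not u R u), so the schema fails here.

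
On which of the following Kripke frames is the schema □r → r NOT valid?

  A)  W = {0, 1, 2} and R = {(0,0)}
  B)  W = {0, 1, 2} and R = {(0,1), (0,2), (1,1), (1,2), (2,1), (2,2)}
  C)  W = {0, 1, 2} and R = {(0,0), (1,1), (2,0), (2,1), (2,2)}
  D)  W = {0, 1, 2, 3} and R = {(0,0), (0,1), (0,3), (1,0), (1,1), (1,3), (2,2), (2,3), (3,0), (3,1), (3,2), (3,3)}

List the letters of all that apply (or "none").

The schema □r → r is axiom T; it is valid on a frame iff R is reflexive.
(A) R is not reflexive (not 1 R 1), so the schema fails here.
(B) R is not reflexive (not 0 R 0), so the schema fails here.
(C) R is reflexive (each world relates to itself), so the schema is valid here.
(D) R is reflexive (each world relates to itself), so the schema is valid here.

A, B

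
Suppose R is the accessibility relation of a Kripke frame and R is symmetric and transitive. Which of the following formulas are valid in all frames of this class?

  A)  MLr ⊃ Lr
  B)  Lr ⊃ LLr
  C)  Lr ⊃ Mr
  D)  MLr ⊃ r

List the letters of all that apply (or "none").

A, B, D

A symmetric transitive relation is euclidean (uRv and uRw give vRu by symmetry, then vRw by transitivity).
(A) the dual of axiom 5: valid iff R is euclidean. Every such R is euclidean — valid.
(B) Lr ⊃ LLr is axiom 4, which corresponds to transitivity. Every such R is transitive — valid.
(C) Lr ⊃ Mr is axiom D, which corresponds to seriality. Such an R need not be serial — not valid.
(D) MLr ⊃ r is the dual of axiom B, which corresponds to symmetry. Every such R is symmetric — valid.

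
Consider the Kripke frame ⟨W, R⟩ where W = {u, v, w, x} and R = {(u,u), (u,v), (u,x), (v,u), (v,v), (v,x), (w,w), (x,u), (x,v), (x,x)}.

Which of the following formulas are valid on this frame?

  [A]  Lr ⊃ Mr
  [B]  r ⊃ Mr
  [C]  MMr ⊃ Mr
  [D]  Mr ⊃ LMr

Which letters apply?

A, B, C, D

R is reflexive: each world relates to itself.
R is transitive: R is closed under composition.
R is euclidean: any two R-successors of the same world are R-related.
R is serial: every world has an R-successor.
(A) axiom D: valid iff R is serial. R is serial — valid.
(B) r ⊃ Mr is the dual of axiom T, which corresponds to reflexivity. R is reflexive — valid.
(C) MMr ⊃ Mr is the dual of axiom 4; it is valid on a frame exactly when R is transitive. R is transitive, so valid.
(D) Mr ⊃ LMr (axiom 5) characterises the euclidean frames. R is euclidean — valid.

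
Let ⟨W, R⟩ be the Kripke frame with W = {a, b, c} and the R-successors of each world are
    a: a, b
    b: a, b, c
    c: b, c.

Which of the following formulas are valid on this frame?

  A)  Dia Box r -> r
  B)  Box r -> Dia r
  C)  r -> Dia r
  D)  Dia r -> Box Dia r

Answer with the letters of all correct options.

A, B, C

R is reflexive: each world relates to itself.
R is symmetric: every R-edge is matched by its reverse.
R is not euclidean: b R a and b R c but not a R c.
R is serial: every world has an R-successor.
(A) Dia Box r -> r is the dual of axiom B, which corresponds to symmetry. R is symmetric — valid.
(B) axiom D: valid iff R is serial. R is serial — valid.
(C) r -> Dia r is the dual of axiom T, which corresponds to reflexivity. R is reflexive — valid.
(D) axiom 5: valid iff R is euclidean. R is not euclidean — not valid.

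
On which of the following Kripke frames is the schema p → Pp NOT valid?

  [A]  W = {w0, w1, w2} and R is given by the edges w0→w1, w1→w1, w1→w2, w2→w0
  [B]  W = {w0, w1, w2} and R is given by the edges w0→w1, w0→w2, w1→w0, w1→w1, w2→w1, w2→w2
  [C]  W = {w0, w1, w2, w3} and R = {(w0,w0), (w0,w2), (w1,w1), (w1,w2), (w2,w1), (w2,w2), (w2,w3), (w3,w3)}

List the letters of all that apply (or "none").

A, B

The schema p → Pp is the dual of axiom T; it is valid on a frame iff R is reflexive.
(A) R is not reflexive (not w0 R w0), so the schema fails here.
(B) R is not reflexive (not w0 R w0), so the schema fails here.
(C) R is reflexive (each world relates to itself), so the schema is valid here.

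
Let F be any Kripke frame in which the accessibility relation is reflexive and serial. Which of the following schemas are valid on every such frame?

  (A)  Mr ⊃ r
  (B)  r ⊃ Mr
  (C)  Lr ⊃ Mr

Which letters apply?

(A) Mr ⊃ r is valid only on frames where every R-edge is a self-loop. Such an R need not be a subset of the identity — not valid.
(B) r ⊃ Mr (the dual of axiom T) characterises the reflexive frames. Every such R is reflexive — valid.
(C) Lr ⊃ Mr is axiom D; it is valid on a frame exactly when R is serial. Every such R is serial, so valid.

B, C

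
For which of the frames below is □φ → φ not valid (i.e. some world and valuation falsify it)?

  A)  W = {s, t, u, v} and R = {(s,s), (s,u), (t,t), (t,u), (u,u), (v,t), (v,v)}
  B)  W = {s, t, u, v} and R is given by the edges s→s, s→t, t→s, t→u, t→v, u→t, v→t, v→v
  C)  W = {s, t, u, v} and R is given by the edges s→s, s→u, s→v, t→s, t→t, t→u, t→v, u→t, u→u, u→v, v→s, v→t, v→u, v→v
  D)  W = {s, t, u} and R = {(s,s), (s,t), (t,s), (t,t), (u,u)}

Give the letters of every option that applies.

The schema □φ → φ is axiom T; it is valid on a frame iff R is reflexive.
(A) R is reflexive (each world relates to itself), so the schema is valid here.
(B) R is not reflexive (not t R t), so the schema fails here.
(C) R is reflexive (each world relates to itself), so the schema is valid here.
(D) R is reflexive (each world relates to itself), so the schema is valid here.

B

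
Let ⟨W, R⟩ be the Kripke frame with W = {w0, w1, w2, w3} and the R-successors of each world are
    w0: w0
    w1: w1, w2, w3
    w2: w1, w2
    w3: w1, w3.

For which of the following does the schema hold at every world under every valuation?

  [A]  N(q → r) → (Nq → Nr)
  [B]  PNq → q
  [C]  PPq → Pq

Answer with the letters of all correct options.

A, B

R is symmetric: every R-edge is matched by its reverse.
R is not transitive: w2 R w1 and w1 R w3 but not w2 R w3.
(A) N(q → r) → (Nq → Nr) is axiom K, valid on every Kripke frame — valid.
(B) the dual of axiom B: valid iff R is symmetric. R is symmetric — valid.
(C) the dual of axiom 4: valid iff R is transitive. R is not transitive — not valid.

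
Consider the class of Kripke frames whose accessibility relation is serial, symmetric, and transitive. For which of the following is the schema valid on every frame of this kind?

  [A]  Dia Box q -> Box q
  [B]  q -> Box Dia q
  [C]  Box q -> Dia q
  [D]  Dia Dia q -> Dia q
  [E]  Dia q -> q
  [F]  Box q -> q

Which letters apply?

A serial symmetric transitive relation is reflexive (take any v with uRv; symmetry gives vRu and transitivity gives uRu), hence an equivalence relation.
(A) the dual of axiom 5: valid iff R is euclidean. Every such R is euclidean — valid.
(B) axiom B: valid iff R is symmetric. Every such R is symmetric — valid.
(C) Box q -> Dia q is axiom D, which corresponds to seriality. Every such R is serial — valid.
(D) Dia Dia q -> Dia q is the dual of axiom 4; it is valid on a frame exactly when R is transitive. Every such R is transitive, so valid.
(E) Dia q -> q is the converse of T; it holds exactly when R ⊆ identity. Such an R need not be a subset of the identity — not valid.
(F) Box q -> q is axiom T, which corresponds to reflexivity. Every such R is reflexive — valid.

A, B, C, D, F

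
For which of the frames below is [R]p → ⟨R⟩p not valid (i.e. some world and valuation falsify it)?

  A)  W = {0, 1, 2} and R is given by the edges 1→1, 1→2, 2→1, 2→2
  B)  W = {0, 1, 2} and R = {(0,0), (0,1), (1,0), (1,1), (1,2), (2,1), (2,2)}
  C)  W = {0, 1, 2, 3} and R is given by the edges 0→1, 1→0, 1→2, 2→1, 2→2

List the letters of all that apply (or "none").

A, C

The schema [R]p → ⟨R⟩p is axiom D; it is valid on a frame iff R is serial.
(A) R is not serial (0 has no R-successor), so the schema fails here.
(B) R is serial (every world has an R-successor), so the schema is valid here.
(C) R is not serial (3 has no R-successor), so the schema fails here.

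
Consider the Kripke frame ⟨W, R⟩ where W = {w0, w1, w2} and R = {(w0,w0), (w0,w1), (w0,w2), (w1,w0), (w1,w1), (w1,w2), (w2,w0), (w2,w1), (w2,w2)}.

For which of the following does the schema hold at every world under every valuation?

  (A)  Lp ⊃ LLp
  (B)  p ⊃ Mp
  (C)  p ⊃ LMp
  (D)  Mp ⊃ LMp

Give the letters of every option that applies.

R is reflexive: each world relates to itself.
R is symmetric: every R-edge is matched by its reverse.
R is transitive: R is closed under composition.
R is euclidean: any two R-successors of the same world are R-related.
(A) Lp ⊃ LLp is axiom 4; it is valid on a frame exactly when R is transitive. R is transitive, so valid.
(B) the dual of axiom T: valid iff R is reflexive. R is reflexive — valid.
(C) p ⊃ LMp is axiom B; it is valid on a frame exactly when R is symmetric. R is symmetric, so valid.
(D) Mp ⊃ LMp (axiom 5) characterises the euclidean frames. R is euclidean — valid.

A, B, C, D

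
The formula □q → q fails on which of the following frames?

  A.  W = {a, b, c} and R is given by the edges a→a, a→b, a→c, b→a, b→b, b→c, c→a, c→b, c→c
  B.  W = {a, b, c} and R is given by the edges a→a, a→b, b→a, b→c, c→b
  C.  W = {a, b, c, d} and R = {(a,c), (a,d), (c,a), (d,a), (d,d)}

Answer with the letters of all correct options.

B, C

The schema □q → q is axiom T; it is valid on a frame iff R is reflexive.
(A) R is reflexive (each world relates to itself), so the schema is valid here.
(B) R is not reflexive (not b R b), so the schema fails here.
(C) R is not reflexive (not a R a), so the schema fails here.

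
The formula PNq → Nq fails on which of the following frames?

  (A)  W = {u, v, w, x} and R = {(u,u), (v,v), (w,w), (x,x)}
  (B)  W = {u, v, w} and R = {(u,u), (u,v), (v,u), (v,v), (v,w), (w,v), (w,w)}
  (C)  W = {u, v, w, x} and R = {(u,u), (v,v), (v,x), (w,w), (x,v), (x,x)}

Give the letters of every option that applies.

The schema PNq → Nq is the dual of axiom 5; it is valid on a frame iff R is euclidean.
(A) R is euclidean (any two R-successors of the same world are R-related), so the schema is valid here.
(B) R is not euclidean (v R u and v R w but not u R w), so the schema fails here.
(C) R is euclidean (any two R-successors of the same world are R-related), so the schema is valid here.

B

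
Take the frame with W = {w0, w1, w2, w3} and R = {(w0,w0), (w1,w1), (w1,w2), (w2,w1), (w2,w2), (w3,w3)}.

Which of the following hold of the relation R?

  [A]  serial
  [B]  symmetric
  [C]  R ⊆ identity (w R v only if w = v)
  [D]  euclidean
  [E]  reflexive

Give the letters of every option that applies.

(A) serial: every world has an R-successor.
(B) symmetric: every R-edge is matched by its reverse.
(C) not ⊆ identity: w1 R w2 with w1 ≠ w2.
(D) euclidean: any two R-successors of the same world are R-related.
(E) reflexive: each world relates to itself.

A, B, D, E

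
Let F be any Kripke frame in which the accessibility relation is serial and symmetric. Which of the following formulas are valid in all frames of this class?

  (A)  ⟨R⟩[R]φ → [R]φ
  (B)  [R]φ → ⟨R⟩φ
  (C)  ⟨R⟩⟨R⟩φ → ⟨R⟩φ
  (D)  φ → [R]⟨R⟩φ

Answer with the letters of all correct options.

(A) ⟨R⟩[R]φ → [R]φ (the dual of axiom 5) characterises the euclidean frames. Such an R need not be euclidean — not valid.
(B) [R]φ → ⟨R⟩φ is axiom D, which corresponds to seriality. Every such R is serial — valid.
(C) ⟨R⟩⟨R⟩φ → ⟨R⟩φ (the dual of axiom 4) characterises the transitive frames. Such an R need not be transitive — not valid.
(D) φ → [R]⟨R⟩φ is axiom B; it is valid on a frame exactly when R is symmetric. Every such R is symmetric, so valid.

B, D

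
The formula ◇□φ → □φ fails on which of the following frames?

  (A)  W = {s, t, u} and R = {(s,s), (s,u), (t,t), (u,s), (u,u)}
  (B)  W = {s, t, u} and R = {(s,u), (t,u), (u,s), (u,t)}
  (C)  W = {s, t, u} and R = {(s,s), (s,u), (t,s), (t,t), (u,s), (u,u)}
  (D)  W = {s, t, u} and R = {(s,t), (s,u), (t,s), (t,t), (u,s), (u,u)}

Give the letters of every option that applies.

The schema ◇□φ → □φ is the dual of axiom 5; it is valid on a frame iff R is euclidean.
(A) R is euclidean (any two R-successors of the same world are R-related), so the schema is valid here.
(B) R is not euclidean (u R s and u R t but not s R t), so the schema fails here.
(C) R is not euclidean (t R s and t R t but not s R t), so the schema fails here.
(D) R is not euclidean (s R t and s R u but not t R u), so the schema fails here.

B, C, D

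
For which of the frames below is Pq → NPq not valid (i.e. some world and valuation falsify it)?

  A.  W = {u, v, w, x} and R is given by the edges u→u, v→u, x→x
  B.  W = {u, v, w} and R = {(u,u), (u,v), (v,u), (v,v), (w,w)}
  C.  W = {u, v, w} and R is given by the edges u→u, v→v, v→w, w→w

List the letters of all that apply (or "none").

The schema Pq → NPq is axiom 5; it is valid on a frame iff R is euclidean.
(A) R is euclidean (any two R-successors of the same world are R-related), so the schema is valid here.
(B) R is euclidean (any two R-successors of the same world are R-related), so the schema is valid here.
(C) R is not euclidean (v R w and v R v but not w R v), so the schema fails here.

C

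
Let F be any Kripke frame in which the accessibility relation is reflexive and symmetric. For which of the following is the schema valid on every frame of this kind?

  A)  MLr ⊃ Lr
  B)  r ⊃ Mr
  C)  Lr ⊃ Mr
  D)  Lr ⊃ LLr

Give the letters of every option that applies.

B, C

Reflexive relations are serial.
(A) the dual of axiom 5: valid iff R is euclidean. Such an R need not be euclidean — not valid.
(B) r ⊃ Mr is the dual of axiom T, which corresponds to reflexivity. Every such R is reflexive — valid.
(C) Lr ⊃ Mr is axiom D, which corresponds to seriality. Every such R is serial — valid.
(D) axiom 4: valid iff R is transitive. Such an R need not be transitive — not valid.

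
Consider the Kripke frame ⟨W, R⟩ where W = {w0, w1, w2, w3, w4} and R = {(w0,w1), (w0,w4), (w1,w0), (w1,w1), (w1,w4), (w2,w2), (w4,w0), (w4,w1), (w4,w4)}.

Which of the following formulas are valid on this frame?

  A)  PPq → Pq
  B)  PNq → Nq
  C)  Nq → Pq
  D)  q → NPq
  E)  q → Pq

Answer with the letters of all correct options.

D

R is not reflexive: not w0 R w0.
R is symmetric: every R-edge is matched by its reverse.
R is not transitive: w0 R w1 and w1 R w0 but not w0 R w0.
R is not euclidean: w1 R w0 and w1 R w0 but not w0 R w0.
R is not serial: w3 has no R-successor.
(A) PPq → Pq is the dual of axiom 4, which corresponds to transitivity. R is not transitive — not valid.
(B) PNq → Nq is the dual of axiom 5; it is valid on a frame exactly when R is euclidean. R is not euclidean, so not valid.
(C) Nq → Pq (axiom D) characterises the serial frames. R is not serial — not valid.
(D) axiom B: valid iff R is symmetric. R is symmetric — valid.
(E) q → Pq (the dual of axiom T) characterises the reflexive frames. R is not reflexive — not valid.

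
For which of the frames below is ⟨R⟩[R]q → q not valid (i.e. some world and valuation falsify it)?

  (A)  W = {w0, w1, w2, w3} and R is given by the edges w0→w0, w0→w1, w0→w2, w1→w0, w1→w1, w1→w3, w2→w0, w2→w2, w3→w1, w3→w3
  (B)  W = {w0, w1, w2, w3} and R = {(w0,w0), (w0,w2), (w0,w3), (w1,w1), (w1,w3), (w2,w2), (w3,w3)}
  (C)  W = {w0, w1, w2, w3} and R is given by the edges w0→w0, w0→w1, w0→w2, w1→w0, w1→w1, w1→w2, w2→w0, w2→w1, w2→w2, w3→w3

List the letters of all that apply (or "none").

B

The schema ⟨R⟩[R]q → q is the dual of axiom B; it is valid on a frame iff R is symmetric.
(A) R is symmetric (every R-edge is matched by its reverse), so the schema is valid here.
(B) R is not symmetric (w0 R w2 but not w2 R w0), so the schema fails here.
(C) R is symmetric (every R-edge is matched by its reverse), so the schema is valid here.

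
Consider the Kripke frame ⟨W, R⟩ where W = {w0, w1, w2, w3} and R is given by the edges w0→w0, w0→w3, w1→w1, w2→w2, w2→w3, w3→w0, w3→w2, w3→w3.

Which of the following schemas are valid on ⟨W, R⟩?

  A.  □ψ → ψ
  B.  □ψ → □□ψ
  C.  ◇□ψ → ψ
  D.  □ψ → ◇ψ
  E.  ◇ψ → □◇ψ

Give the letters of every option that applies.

R is reflexive: each world relates to itself.
R is symmetric: every R-edge is matched by its reverse.
R is not transitive: w0 R w3 and w3 R w2 but not w0 R w2.
R is not euclidean: w3 R w0 and w3 R w2 but not w0 R w2.
R is serial: every world has an R-successor.
(A) □ψ → ψ is axiom T, which corresponds to reflexivity. R is reflexive — valid.
(B) □ψ → □□ψ is axiom 4; it is valid on a frame exactly when R is transitive. R is not transitive, so not valid.
(C) the dual of axiom B: valid iff R is symmetric. R is symmetric — valid.
(D) □ψ → ◇ψ is axiom D; it is valid on a frame exactly when R is serial. R is serial, so valid.
(E) ◇ψ → □◇ψ (axiom 5) characterises the euclidean frames. R is not euclidean — not valid.

A, C, D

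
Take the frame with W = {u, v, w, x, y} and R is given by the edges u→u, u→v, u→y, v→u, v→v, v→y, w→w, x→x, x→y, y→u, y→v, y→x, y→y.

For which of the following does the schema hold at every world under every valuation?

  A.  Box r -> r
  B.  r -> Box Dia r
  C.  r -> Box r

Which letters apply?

A, B

R is reflexive: each world relates to itself.
R is symmetric: every R-edge is matched by its reverse.
R is not a subset of the identity: u R v with u ≠ v.
(A) Box r -> r is axiom T; it is valid on a frame exactly when R is reflexive. R is reflexive, so valid.
(B) r -> Box Dia r is axiom B; it is valid on a frame exactly when R is symmetric. R is symmetric, so valid.
(C) r -> Box r is valid only on frames where every R-edge is a self-loop. Here R ⊄ identity — not valid.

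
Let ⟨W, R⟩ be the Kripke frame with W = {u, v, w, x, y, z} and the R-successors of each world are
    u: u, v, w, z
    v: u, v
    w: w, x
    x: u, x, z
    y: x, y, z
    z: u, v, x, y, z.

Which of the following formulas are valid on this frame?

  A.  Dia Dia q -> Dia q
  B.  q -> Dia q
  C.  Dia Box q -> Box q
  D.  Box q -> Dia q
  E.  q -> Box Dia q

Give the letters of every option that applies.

R is reflexive: each world relates to itself.
R is not symmetric: u R w but not w R u.
R is not transitive: u R w and w R x but not u R x.
R is not euclidean: u R v and u R w but not v R w.
R is serial: every world has an R-successor.
(A) Dia Dia q -> Dia q is the dual of axiom 4; it is valid on a frame exactly when R is transitive. R is not transitive, so not valid.
(B) q -> Dia q is the dual of axiom T; it is valid on a frame exactly when R is reflexive. R is reflexive, so valid.
(C) Dia Box q -> Box q is the dual of axiom 5, which corresponds to the euclidean property. R is not euclidean — not valid.
(D) Box q -> Dia q is axiom D; it is valid on a frame exactly when R is serial. R is serial, so valid.
(E) q -> Box Dia q is axiom B, which corresponds to symmetry. R is not symmetric — not valid.

B, D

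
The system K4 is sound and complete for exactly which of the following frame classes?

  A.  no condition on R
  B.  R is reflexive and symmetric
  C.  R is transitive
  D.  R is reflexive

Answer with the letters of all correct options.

C

(A) this class determines K, not K4.
(B) this class determines B (= KTB), not K4.
(C) K4 is sound and complete for exactly this class.
(D) this class determines T (= KT), not K4.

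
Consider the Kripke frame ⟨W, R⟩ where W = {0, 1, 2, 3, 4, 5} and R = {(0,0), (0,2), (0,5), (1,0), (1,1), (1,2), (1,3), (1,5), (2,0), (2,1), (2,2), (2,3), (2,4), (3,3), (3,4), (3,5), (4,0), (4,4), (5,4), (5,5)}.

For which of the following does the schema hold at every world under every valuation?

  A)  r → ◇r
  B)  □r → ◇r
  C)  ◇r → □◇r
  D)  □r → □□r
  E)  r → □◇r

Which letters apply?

R is reflexive: each world relates to itself.
R is not symmetric: 0 R 5 but not 5 R 0.
R is not transitive: 0 R 2 and 2 R 1 but not 0 R 1.
R is not euclidean: 0 R 2 and 0 R 5 but not 2 R 5.
R is serial: every world has an R-successor.
(A) r → ◇r is the dual of axiom T; it is valid on a frame exactly when R is reflexive. R is reflexive, so valid.
(B) □r → ◇r (axiom D) characterises the serial frames. R is serial — valid.
(C) ◇r → □◇r is axiom 5, which corresponds to the euclidean property. R is not euclidean — not valid.
(D) □r → □□r is axiom 4; it is valid on a frame exactly when R is transitive. R is not transitive, so not valid.
(E) axiom B: valid iff R is symmetric. R is not symmetric — not valid.

A, B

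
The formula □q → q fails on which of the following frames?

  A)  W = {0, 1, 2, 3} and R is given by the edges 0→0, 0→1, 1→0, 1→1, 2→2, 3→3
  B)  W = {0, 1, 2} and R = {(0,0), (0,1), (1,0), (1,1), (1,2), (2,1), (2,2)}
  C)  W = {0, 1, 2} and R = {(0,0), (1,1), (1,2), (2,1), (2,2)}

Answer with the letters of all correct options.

The schema □q → q is axiom T; it is valid on a frame iff R is reflexive.
(A) R is reflexive (each world relates to itself), so the schema is valid here.
(B) R is reflexive (each world relates to itself), so the schema is valid here.
(C) R is reflexive (each world relates to itself), so the schema is valid here.

none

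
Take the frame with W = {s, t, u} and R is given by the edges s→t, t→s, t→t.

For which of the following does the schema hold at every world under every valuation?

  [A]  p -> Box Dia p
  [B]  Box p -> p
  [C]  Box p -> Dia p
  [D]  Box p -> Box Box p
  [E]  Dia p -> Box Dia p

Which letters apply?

A

R is not reflexive: not s R s.
R is symmetric: every R-edge is matched by its reverse.
R is not transitive: s R t and t R s but not s R s.
R is not euclidean: t R s and t R s but not s R s.
R is not serial: u has no R-successor.
(A) p -> Box Dia p is axiom B; it is valid on a frame exactly when R is symmetric. R is symmetric, so valid.
(B) axiom T: valid iff R is reflexive. R is not reflexive — not valid.
(C) Box p -> Dia p is axiom D; it is valid on a frame exactly when R is serial. R is not serial, so not valid.
(D) Box p -> Box Box p is axiom 4; it is valid on a frame exactly when R is transitive. R is not transitive, so not valid.
(E) Dia p -> Box Dia p is axiom 5, which corresponds to the euclidean property. R is not euclidean — not valid.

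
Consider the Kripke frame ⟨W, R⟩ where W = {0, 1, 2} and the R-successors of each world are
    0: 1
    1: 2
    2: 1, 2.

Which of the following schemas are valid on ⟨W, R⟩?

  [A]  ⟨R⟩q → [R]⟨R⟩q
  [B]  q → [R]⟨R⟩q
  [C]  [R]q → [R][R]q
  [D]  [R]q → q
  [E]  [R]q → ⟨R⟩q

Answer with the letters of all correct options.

E

R is not reflexive: not 0 R 0.
R is not symmetric: 0 R 1 but not 1 R 0.
R is not transitive: 0 R 1 and 1 R 2 but not 0 R 2.
R is not euclidean: 0 R 1 and 0 R 1 but not 1 R 1.
R is serial: every world has an R-successor.
(A) ⟨R⟩q → [R]⟨R⟩q is axiom 5, which corresponds to the euclidean property. R is not euclidean — not valid.
(B) q → [R]⟨R⟩q is axiom B; it is valid on a frame exactly when R is symmetric. R is not symmetric, so not valid.
(C) [R]q → [R][R]q is axiom 4, which corresponds to transitivity. R is not transitive — not valid.
(D) axiom T: valid iff R is reflexive. R is not reflexive — not valid.
(E) [R]q → ⟨R⟩q is axiom D; it is valid on a frame exactly when R is serial. R is serial, so valid.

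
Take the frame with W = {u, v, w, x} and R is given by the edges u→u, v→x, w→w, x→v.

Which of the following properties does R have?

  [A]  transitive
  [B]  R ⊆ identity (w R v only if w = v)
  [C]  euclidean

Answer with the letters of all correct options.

(A) not transitive: v R x and x R v but not v R v.
(B) not ⊆ identity: v R x with v ≠ x.
(C) not euclidean: v R x and v R x but not x R x.

none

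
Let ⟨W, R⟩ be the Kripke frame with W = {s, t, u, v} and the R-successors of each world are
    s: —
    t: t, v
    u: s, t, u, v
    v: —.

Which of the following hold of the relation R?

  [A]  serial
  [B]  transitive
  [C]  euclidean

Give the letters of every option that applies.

B

(A) not serial: s has no R-successor.
(B) transitive: R is closed under composition.
(C) not euclidean: t R v and t R t but not v R t.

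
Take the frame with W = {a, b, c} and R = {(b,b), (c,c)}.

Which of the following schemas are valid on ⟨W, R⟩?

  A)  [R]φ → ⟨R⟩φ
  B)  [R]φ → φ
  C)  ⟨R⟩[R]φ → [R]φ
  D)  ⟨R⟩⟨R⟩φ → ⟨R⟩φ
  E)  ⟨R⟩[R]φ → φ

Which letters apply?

R is not reflexive: not a R a.
R is symmetric: every R-edge is matched by its reverse.
R is transitive: R is closed under composition.
R is euclidean: any two R-successors of the same world are R-related.
R is not serial: a has no R-successor.
(A) axiom D: valid iff R is serial. R is not serial — not valid.
(B) [R]φ → φ is axiom T; it is valid on a frame exactly when R is reflexive. R is not reflexive, so not valid.
(C) ⟨R⟩[R]φ → [R]φ is the dual of axiom 5; it is valid on a frame exactly when R is euclidean. R is euclidean, so valid.
(D) ⟨R⟩⟨R⟩φ → ⟨R⟩φ (the dual of axiom 4) characterises the transitive frames. R is transitive — valid.
(E) ⟨R⟩[R]φ → φ is the dual of axiom B, which corresponds to symmetry. R is symmetric — valid.

C, D, E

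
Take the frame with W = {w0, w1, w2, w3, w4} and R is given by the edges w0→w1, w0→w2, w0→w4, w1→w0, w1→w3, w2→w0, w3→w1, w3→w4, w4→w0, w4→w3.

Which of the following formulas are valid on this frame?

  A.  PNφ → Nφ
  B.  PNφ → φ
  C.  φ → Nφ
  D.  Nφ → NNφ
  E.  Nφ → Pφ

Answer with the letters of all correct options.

R is symmetric: every R-edge is matched by its reverse.
R is not transitive: w0 R w1 and w1 R w0 but not w0 R w0.
R is not euclidean: w0 R w1 and w0 R w2 but not w1 R w2.
R is serial: every world has an R-successor.
R is not a subset of the identity: w0 R w1 with w0 ≠ w1.
(A) the dual of axiom 5: valid iff R is euclidean. R is not euclidean — not valid.
(B) PNφ → φ (the dual of axiom B) characterises the symmetric frames. R is symmetric — valid.
(C) φ → Nφ (equivalent to ◇p→p) corresponds to R being a subset of the identity. Here R ⊄ identity, so not valid.
(D) Nφ → NNφ (axiom 4) characterises the transitive frames. R is not transitive — not valid.
(E) axiom D: valid iff R is serial. R is serial — valid.

B, E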